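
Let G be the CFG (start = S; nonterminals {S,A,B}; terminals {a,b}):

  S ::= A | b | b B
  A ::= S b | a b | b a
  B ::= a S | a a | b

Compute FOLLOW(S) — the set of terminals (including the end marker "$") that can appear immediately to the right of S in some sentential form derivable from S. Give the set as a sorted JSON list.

FIRST iteration:
round 1:
  A via A→a b: +{a}
  A via A→b a: +{b}
  B via B→a S: +{a}
  B via B→b: +{b}
  S via S→A: +{a,b}
  S: {a,b}  A: {a,b}  B: {a,b}
round 2: done
  S: {a,b}  A: {a,b}  B: {a,b}

FOLLOW iteration:
FOLLOW(S) := {$}
round 1:
  A→S b: FOLLOW(S) ⊇ FIRST(b) = {b}; new: +{b}
  S→A: FOLLOW(A) ⊇ FOLLOW(S) ⊇ {$,b}; new: +{$,b}
  S→b B: FOLLOW(B) ⊇ FOLLOW(S) ⊇ {$,b}; new: +{$,b}
  FOLLOW[S]={$,b}  FOLLOW[A]={$,b}  FOLLOW[B]={$,b}
round 2: — fixpoint
  FOLLOW[S]={$,b}  FOLLOW[A]={$,b}  FOLLOW[B]={$,b}

FOLLOW(S) = ["$", "b"]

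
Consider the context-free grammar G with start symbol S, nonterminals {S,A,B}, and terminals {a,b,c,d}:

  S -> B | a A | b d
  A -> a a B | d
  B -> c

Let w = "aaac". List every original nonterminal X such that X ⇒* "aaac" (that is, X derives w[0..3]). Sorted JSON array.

Convert to CNF:
  S -> T0 A | T1 T2 | c
  A -> T0 X3 | d
  B -> c
  T0 -> a
  T1 -> b
  T2 -> d
  X3 -> T0 B

CYK table (by increasing span) — only the sub-triangle for w[0..3]:
  [0..0]={T0}  "a"  orig:{}
  [1..1]={T0}  "a"  orig:{}
  [2..2]={T0}  "a"  orig:{}
  [3..3]={B,S}  "c"
  [0..1]=∅  "aa"
  [1..2]=∅  "aa"
  [2..3]={X3}  "ac"  orig:{}
  [0..2]=∅  "aaa"
  [1..3]={A}  "aac"
  [0..3]={S}  "aaac"

Original NTs in T[0,3] deriving "aaac": ["S"]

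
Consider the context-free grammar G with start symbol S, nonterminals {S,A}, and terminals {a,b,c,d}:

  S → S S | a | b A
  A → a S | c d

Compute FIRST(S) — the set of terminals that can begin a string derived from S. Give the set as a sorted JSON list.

Compute FIRST by fixpoint:
iter 1:
  A via A→a S: +{a}
  A via A→c d: +{c}
  S via S→a: +{a}
  S via S→b A: +{b}
  S: {a,b}  A: {a,c}
iter 2: — fixpoint
  S: {a,b}  A: {a,c}

FIRST(S) = ["a", "b"]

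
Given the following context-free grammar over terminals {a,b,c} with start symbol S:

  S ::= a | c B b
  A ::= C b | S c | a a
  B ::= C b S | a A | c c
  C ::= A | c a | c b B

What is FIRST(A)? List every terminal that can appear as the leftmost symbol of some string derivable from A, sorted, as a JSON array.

Compute FIRST by fixpoint:
iter 1:
  A via A→a a: +{a}
  B via B→a A: +{a}
  B via B→c c: +{c}
  C via C→A: +{a}
  C via C→c a: +{c}
  S via S→a: +{a}
  S via S→c B b: +{c}
  S: {a,c}  A: {a}  B: {a,c}  C: {a,c}
iter 2:
  A via A→C b: +{c}
  S: {a,c}  A: {a,c}  B: {a,c}  C: {a,c}
iter 3: done
  S: {a,c}  A: {a,c}  B: {a,c}  C: {a,c}

FIRST(A) = ["a", "c"]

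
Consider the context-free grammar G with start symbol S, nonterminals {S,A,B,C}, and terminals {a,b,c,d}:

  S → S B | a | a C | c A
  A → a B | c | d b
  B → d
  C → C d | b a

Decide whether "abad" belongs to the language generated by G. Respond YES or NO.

CNF form of G:
  S -> S B | T0 C | T3 A | a
  A -> T0 B | T1 T2 | c
  B -> d
  C -> C T1 | T2 T0
  T0 -> a
  T1 -> d
  T2 -> b
  T3 -> c

CYK table (by increasing span):
  T[0,0] 'a' = {S,T0}  orig:{S}
  T[1,1] 'b' = {T2}  orig:{}
  T[2,2] 'a' = {S,T0}  orig:{S}
  T[3,3] 'd' = {B,T1}  orig:{B}
  T[0,1] 'ab' = ∅
  T[1,2] 'ba' = {C}
  T[2,3] 'ad' = {A,S}
  T[0,2] 'aba' = {S}
  T[1,3] 'bad' = {C}
  T[0,3] 'abad' = {S}

S ∈ T[0,3] ⇒ YES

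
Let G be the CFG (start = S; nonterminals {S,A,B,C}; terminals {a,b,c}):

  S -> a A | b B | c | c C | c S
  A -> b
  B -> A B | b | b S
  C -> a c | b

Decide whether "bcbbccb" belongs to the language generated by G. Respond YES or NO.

Convert to CNF:
  S -> T0 B | T1 A | T2 C | T2 S | c
  A -> b
  B -> A B | T0 S | b
  C -> T1 T2 | b
  T0 -> b
  T1 -> a
  T2 -> c

CYK table (by increasing span):
  [0..0]={A,B,C,T0}  "b"  orig:{A,B,C}
  [1..1]={S,T2}  "c"  orig:{S}
  [2..2]={A,B,C,T0}  "b"  orig:{A,B,C}
  [3..3]={A,B,C,T0}  "b"  orig:{A,B,C}
  [4..4]={S,T2}  "c"  orig:{S}
  [5..5]={S,T2}  "c"  orig:{S}
  [6..6]={A,B,C,T0}  "b"  orig:{A,B,C}
  [0..1]={B}  "bc"
  [1..2]={S}  "cb"
  [2..3]={B,S}  "bb"
  [3..4]={B}  "bc"
  [4..5]={S}  "cc"
  [5..6]={S}  "cb"
  [0..2]={B}  "bcb"
  [1..3]={S}  "cbb"
  [2..4]={B,S}  "bbc"
  [3..5]={B}  "bcc"
  [4..6]={S}  "ccb"
  [0..3]={B}  "bcbb"
  [1..4]={S}  "cbbc"
  [2..5]={B,S}  "bbcc"
  [3..6]={B}  "bccb"
  [0..4]={B}  "bcbbc"
  [1..5]={S}  "cbbcc"
  [2..6]={B,S}  "bbccb"
  [0..5]={B}  "bcbbcc"
  [1..6]={S}  "cbbccb"
  [0..6]={B}  "bcbbccb"

S ∉ T[0,6] ⇒ NO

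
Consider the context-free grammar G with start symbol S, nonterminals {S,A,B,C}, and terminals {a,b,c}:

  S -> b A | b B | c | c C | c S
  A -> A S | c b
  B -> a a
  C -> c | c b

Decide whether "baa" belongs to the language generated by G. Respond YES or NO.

Convert to CNF:
  S -> T0 C | T0 S | T1 A | T1 B | c
  A -> A S | T0 T1
  B -> T2 T2
  C -> T0 T1 | c
  T0 -> c
  T1 -> b
  T2 -> a

CYK table (by increasing span):
  T[0,0] 'b' = {T1}  orig:{}
  T[1,1] 'a' = {T2}  orig:{}
  T[2,2] 'a' = {T2}  orig:{}
  T[0,1] 'ba' = ∅
  T[1,2] 'aa' = {B}
  T[0,2] 'baa' = {S}

S ∈ T[0,2] ⇒ YES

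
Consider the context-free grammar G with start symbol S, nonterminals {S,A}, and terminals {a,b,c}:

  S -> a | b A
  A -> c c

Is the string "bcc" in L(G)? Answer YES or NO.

Convert to CNF:
  S -> T1 A | a
  A -> T0 T0
  T0 -> c
  T1 -> b

CYK fill:
  cell(0,0) b: {T1}  orig:{}
  cell(1,1) c: {T0}  orig:{}
  cell(2,2) c: {T0}  orig:{}
  cell(0,1) bc: ∅
  cell(1,2) cc: {A}
  cell(0,2) bcc: {S}

S ∈ T[0,2] ⇒ YES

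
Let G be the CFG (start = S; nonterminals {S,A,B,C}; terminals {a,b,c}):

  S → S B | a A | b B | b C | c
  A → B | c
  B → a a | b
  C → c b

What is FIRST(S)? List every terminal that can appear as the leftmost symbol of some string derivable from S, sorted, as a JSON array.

FIRST sets, iterate to fixpoint:
round 1:
  A via A→c: +{c}
  B via B→a a: +{a}
  B via B→b: +{b}
  C via C→c b: +{c}
  S via S→a A: +{a}
  S via S→b B: +{b}
  S via S→c: +{c}
  FIRST[S]={a,b,c}  FIRST[A]={c}  FIRST[B]={a,b}  FIRST[C]={c}
round 2:
  A via A→B: +{a,b}
  FIRST[S]={a,b,c}  FIRST[A]={a,b,c}  FIRST[B]={a,b}  FIRST[C]={c}
round 3: (stable)
  FIRST[S]={a,b,c}  FIRST[A]={a,b,c}  FIRST[B]={a,b}  FIRST[C]={c}

FIRST(S) = ["a", "b", "c"]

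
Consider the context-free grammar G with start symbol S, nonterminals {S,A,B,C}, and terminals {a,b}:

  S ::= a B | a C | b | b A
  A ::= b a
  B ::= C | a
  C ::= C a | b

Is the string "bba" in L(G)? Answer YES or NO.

Convert to CNF:
  S -> T0 A | T1 B | T1 C | b
  A -> T0 T1
  B -> C T1 | a | b
  C -> C T1 | b
  T0 -> b
  T1 -> a

CYK table (by increasing span):
  cell(0,0) b: {B,C,S,T0}  orig:{B,C,S}
  cell(1,1) b: {B,C,S,T0}  orig:{B,C,S}
  cell(2,2) a: {B,T1}  orig:{B}
  cell(0,1) bb: ∅
  cell(1,2) ba: {A,B,C}
  cell(0,2) bba: {S}

S ∈ T[0,2] ⇒ YES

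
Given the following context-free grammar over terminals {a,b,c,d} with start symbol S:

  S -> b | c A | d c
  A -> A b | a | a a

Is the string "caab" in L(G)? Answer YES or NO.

Convert to CNF:
  S -> T2 A | T3 T2 | b
  A -> A T0 | T1 T1 | a
  T0 -> b
  T1 -> a
  T2 -> c
  T3 -> d

CYK table (by increasing span):
  [0..0]={T2}  "c"  orig:{}
  [1..1]={A,T1}  "a"  orig:{A}
  [2..2]={A,T1}  "a"  orig:{A}
  [3..3]={S,T0}  "b"  orig:{S}
  [0..1]={S}  "ca"
  [1..2]={A}  "aa"
  [2..3]={A}  "ab"
  [0..2]={S}  "caa"
  [1..3]={A}  "aab"
  [0..3]={S}  "caab"

S ∈ T[0,3] ⇒ YES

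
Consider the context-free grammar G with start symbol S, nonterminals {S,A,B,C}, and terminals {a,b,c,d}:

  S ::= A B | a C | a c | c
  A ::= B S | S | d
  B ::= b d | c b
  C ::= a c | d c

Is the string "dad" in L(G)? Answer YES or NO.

CNF form of G:
  S -> A B | T0 C | T0 T1 | c
  A -> A B | B S | T0 C | T0 T1 | c | d
  B -> T1 T2 | T2 T3
  C -> T0 T1 | T3 T1
  T0 -> a
  T1 -> c
  T2 -> b
  T3 -> d

CYK fill:
  [0..0]={A,T3}  "d"  orig:{A}
  [1..1]={T0}  "a"  orig:{}
  [2..2]={A,T3}  "d"  orig:{A}
  [0..1]=∅  "da"
  [1..2]=∅  "ad"
  [0..2]=∅  "dad"

S ∉ T[0,2] ⇒ NO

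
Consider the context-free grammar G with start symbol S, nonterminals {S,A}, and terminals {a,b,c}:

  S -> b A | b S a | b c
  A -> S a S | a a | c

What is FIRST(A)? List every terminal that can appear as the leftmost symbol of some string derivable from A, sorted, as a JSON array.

FIRST iteration:
pass 1:
  A via A→a a: +{a}
  A via A→c: +{c}
  S via S→b A: +{b}
  FIRST[S]={b}  FIRST[A]={a,c}
pass 2:
  A via A→S a S: +{b}
  FIRST[S]={b}  FIRST[A]={a,b,c}
pass 3: done
  FIRST[S]={b}  FIRST[A]={a,b,c}

FIRST(A) = ["a", "b", "c"]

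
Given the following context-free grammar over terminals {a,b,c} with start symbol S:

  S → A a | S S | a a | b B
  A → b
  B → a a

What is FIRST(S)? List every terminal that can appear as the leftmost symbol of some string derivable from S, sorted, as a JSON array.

Compute FIRST by fixpoint:
round 1:
  A via A→b: +{b}
  B via B→a a: +{a}
  S via S→A a: +{b}
  S via S→a a: +{a}
  FIRST[S]={a,b}  FIRST[A]={b}  FIRST[B]={a}
round 2: (stable)
  FIRST[S]={a,b}  FIRST[A]={b}  FIRST[B]={a}

FIRST(S) = ["a", "b"]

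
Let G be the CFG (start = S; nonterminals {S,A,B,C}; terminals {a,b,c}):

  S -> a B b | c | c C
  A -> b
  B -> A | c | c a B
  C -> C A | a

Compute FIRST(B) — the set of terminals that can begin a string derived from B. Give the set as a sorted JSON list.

Compute FIRST by fixpoint:
[1]
  A via A→b: +{b}
  B via B→A: +{b}
  B via B→c: +{c}
  C via C→a: +{a}
  S via S→a B b: +{a}
  S via S→c: +{c}
  S: {a,c}  A: {b}  B: {b,c}  C: {a}
[2] — fixpoint
  S: {a,c}  A: {b}  B: {b,c}  C: {a}

FIRST(B) = ["b", "c"]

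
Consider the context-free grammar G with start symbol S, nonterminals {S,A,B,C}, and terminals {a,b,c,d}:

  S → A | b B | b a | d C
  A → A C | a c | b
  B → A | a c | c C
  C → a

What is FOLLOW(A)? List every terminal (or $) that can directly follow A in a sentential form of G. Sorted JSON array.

Compute FIRST by fixpoint:
round 1:
  A via A→a c: +{a}
  A via A→b: +{b}
  B via B→A: +{a,b}
  B via B→c C: +{c}
  C via C→a: +{a}
  S via S→A: +{a,b}
  S via S→d C: +{d}
  FIRST(S)={a,b,d}  FIRST(A)={a,b}  FIRST(B)={a,b,c}  FIRST(C)={a}
round 2: done
  FIRST(S)={a,b,d}  FIRST(A)={a,b}  FIRST(B)={a,b,c}  FIRST(C)={a}

Compute FOLLOW by fixpoint:
FOLLOW(S) := {$}
iter 1:
  A→A C: FOLLOW(A) ⊇ FIRST(C) = {a}; new: +{a}
  A→A C: FOLLOW(C) ⊇ FOLLOW(A) ⊇ {a}; new: +{a}
  S→A: FOLLOW(A) ⊇ FOLLOW(S) ⊇ {$}; new: +{$}
  S→b B: FOLLOW(B) ⊇ FOLLOW(S) ⊇ {$}; new: +{$}
  S→d C: FOLLOW(C) ⊇ FOLLOW(S) ⊇ {$}; new: +{$}
  S: {$}  A: {$,a}  B: {$}  C: {$,a}
iter 2: (no change)
  S: {$}  A: {$,a}  B: {$}  C: {$,a}

FOLLOW(A) = ["$", "a"]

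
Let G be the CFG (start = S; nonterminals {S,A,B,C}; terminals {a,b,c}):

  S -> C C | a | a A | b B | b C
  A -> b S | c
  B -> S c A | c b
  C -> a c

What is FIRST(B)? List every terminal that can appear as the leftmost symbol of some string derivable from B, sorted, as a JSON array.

FIRST sets, iterate to fixpoint:
round 1:
  A via A→b S: +{b}
  A via A→c: +{c}
  B via B→c b: +{c}
  C via C→a c: +{a}
  S via S→C C: +{a}
  S via S→b B: +{b}
  FIRST(S)={a,b}  FIRST(A)={b,c}  FIRST(B)={c}  FIRST(C)={a}
round 2:
  B via B→S c A: +{a,b}
  FIRST(S)={a,b}  FIRST(A)={b,c}  FIRST(B)={a,b,c}  FIRST(C)={a}
round 3: — fixpoint
  FIRST(S)={a,b}  FIRST(A)={b,c}  FIRST(B)={a,b,c}  FIRST(C)={a}

FIRST(B) = ["a", "b", "c"]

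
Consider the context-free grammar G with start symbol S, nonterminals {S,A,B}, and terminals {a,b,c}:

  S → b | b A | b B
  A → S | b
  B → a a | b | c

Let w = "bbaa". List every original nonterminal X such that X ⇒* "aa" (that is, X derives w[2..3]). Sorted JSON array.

CNF form of G:
  S -> T0 A | T0 B | b
  A -> T0 A | T0 B | b
  B -> T1 T1 | b | c
  T0 -> b
  T1 -> a

CYK table (by increasing span), restricted to cells inside w[2..3]:
  [2..2]={T1}  "a"  orig:{}
  [3..3]={T1}  "a"  orig:{}
  [2..3]={B}  "aa"

Original NTs in T[2,3] deriving "aa": ["B"]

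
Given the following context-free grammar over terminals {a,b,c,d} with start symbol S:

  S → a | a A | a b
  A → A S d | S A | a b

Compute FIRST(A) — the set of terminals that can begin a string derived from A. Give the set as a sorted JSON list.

FIRST sets, iterate to fixpoint:
pass 1:
  A via A→a b: +{a}
  S via S→a: +{a}
  FIRST[S]={a}  FIRST[A]={a}
pass 2: done
  FIRST[S]={a}  FIRST[A]={a}

FIRST(A) = ["a"]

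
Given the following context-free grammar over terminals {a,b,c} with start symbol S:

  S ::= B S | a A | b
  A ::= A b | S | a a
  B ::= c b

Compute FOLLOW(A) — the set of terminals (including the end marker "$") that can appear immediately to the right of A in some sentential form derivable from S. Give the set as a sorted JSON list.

FIRST sets, iterate to fixpoint:
iter 1:
  A via A→a a: +{a}
  B via B→c b: +{c}
  S via S→B S: +{c}
  S via S→a A: +{a}
  S via S→b: +{b}
  S: {a,b,c}  A: {a}  B: {c}
iter 2:
  A via A→S: +{b,c}
  S: {a,b,c}  A: {a,b,c}  B: {c}
iter 3: done
  S: {a,b,c}  A: {a,b,c}  B: {c}

FOLLOW iteration:
initialize: $ ∈ FOLLOW(S)
pass 1:
  A→A b: FOLLOW(A) ⊇ FIRST(b) = {b}; new: +{b}
  A→S: FOLLOW(S) ⊇ FOLLOW(A) ⊇ {b}; new: +{b}
  S→B S: FOLLOW(B) ⊇ FIRST(S) = {a,b,c}; new: +{a,b,c}
  S→a A: FOLLOW(A) ⊇ FOLLOW(S) ⊇ {$,b}; new: +{$}
  FOLLOW[S]={$,b}  FOLLOW[A]={$,b}  FOLLOW[B]={a,b,c}
pass 2: done
  FOLLOW[S]={$,b}  FOLLOW[A]={$,b}  FOLLOW[B]={a,b,c}

FOLLOW(A) = ["$", "b"]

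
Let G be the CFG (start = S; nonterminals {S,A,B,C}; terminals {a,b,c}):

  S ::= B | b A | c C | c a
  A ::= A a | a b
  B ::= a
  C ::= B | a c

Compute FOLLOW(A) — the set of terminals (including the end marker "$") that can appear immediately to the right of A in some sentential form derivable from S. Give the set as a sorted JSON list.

Compute FIRST by fixpoint:
pass 1:
  A via A→a b: +{a}
  B via B→a: +{a}
  C via C→B: +{a}
  S via S→B: +{a}
  S via S→b A: +{b}
  S via S→c C: +{c}
  FIRST(S)={a,b,c}  FIRST(A)={a}  FIRST(B)={a}  FIRST(C)={a}
pass 2: (no change)
  FIRST(S)={a,b,c}  FIRST(A)={a}  FIRST(B)={a}  FIRST(C)={a}

Compute FOLLOW by fixpoint:
initialize: $ ∈ FOLLOW(S)
pass 1:
  A→A a: FOLLOW(A) ⊇ FIRST(a) = {a}; new: +{a}
  S→B: FOLLOW(B) ⊇ FOLLOW(S) ⊇ {$}; new: +{$}
  S→b A: FOLLOW(A) ⊇ FOLLOW(S) ⊇ {$}; new: +{$}
  S→c C: FOLLOW(C) ⊇ FOLLOW(S) ⊇ {$}; new: +{$}
  S: {$}  A: {$,a}  B: {$}  C: {$}
pass 2: done
  S: {$}  A: {$,a}  B: {$}  C: {$}

FOLLOW(A) = ["$", "a"]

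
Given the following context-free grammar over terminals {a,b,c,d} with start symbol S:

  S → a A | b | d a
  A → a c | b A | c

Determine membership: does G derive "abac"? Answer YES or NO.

CNF form of G:
  S -> T0 A | T3 T0 | b
  A -> T0 T1 | T2 A | c
  T0 -> a
  T1 -> c
  T2 -> b
  T3 -> d

CYK fill:
  [0..0]={T0}  "a"  orig:{}
  [1..1]={S,T2}  "b"  orig:{S}
  [2..2]={T0}  "a"  orig:{}
  [3..3]={A,T1}  "c"  orig:{A}
  [0..1]=∅  "ab"
  [1..2]=∅  "ba"
  [2..3]={A,S}  "ac"
  [0..2]=∅  "aba"
  [1..3]={A}  "bac"
  [0..3]={S}  "abac"

S ∈ T[0,3] ⇒ YES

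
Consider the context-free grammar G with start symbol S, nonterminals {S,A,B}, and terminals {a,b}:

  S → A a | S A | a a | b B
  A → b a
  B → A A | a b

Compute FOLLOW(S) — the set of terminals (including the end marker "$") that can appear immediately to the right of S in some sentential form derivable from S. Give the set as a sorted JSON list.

FIRST iteration:
[1]
  A via A→b a: +{b}
  B via B→A A: +{b}
  B via B→a b: +{a}
  S via S→A a: +{b}
  S via S→a a: +{a}
  S: {a,b}  A: {b}  B: {a,b}
[2] (stable)
  S: {a,b}  A: {b}  B: {a,b}

FOLLOW iteration:
FOLLOW(S) := {$}
iter 1:
  B→A A: FOLLOW(A) ⊇ FIRST(A) = {b}; new: +{b}
  S→A a: FOLLOW(A) ⊇ FIRST(a) = {a}; new: +{a}
  S→S A: FOLLOW(S) ⊇ FIRST(A) = {b}; new: +{b}
  S→S A: FOLLOW(A) ⊇ FOLLOW(S) ⊇ {$,b}; new: +{$}
  S→b B: FOLLOW(B) ⊇ FOLLOW(S) ⊇ {$,b}; new: +{$,b}
  FOLLOW[S]={$,b}  FOLLOW[A]={$,a,b}  FOLLOW[B]={$,b}
iter 2: — fixpoint
  FOLLOW[S]={$,b}  FOLLOW[A]={$,a,b}  FOLLOW[B]={$,b}

FOLLOW(S) = ["$", "b"]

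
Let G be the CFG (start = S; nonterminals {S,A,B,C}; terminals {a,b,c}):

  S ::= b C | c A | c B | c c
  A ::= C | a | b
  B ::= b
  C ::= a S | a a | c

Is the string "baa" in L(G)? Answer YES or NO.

Convert to CNF:
  S -> T1 C | T2 A | T2 B | T2 T2
  A -> T0 S | T0 T0 | a | b | c
  B -> b
  C -> T0 S | T0 T0 | c
  T0 -> a
  T1 -> b
  T2 -> c

CYK table (by increasing span):
  [0..0]={A,B,T1}  "b"  orig:{A,B}
  [1..1]={A,T0}  "a"  orig:{A}
  [2..2]={A,T0}  "a"  orig:{A}
  [0..1]=∅  "ba"
  [1..2]={A,C}  "aa"
  [0..2]={S}  "baa"

S ∈ T[0,2] ⇒ YES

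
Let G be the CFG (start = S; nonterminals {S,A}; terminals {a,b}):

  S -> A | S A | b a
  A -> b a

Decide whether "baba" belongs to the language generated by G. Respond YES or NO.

Convert to CNF:
  S -> S A | T0 T1
  A -> T0 T1
  T0 -> b
  T1 -> a

CYK fill:
  [0..0]={T0}  "b"  orig:{}
  [1..1]={T1}  "a"  orig:{}
  [2..2]={T0}  "b"  orig:{}
  [3..3]={T1}  "a"  orig:{}
  [0..1]={A,S}  "ba"
  [1..2]=∅  "ab"
  [2..3]={A,S}  "ba"
  [0..2]=∅  "bab"
  [1..3]=∅  "aba"
  [0..3]={S}  "baba"

S ∈ T[0,3] ⇒ YES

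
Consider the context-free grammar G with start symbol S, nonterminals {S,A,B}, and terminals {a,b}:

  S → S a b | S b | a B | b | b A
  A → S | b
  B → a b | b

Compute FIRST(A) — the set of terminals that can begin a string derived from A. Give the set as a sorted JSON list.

Compute FIRST by fixpoint:
iter 1:
  A via A→b: +{b}
  B via B→a b: +{a}
  B via B→b: +{b}
  S via S→a B: +{a}
  S via S→b: +{b}
  S: {a,b}  A: {b}  B: {a,b}
iter 2:
  A via A→S: +{a}
  S: {a,b}  A: {a,b}  B: {a,b}
iter 3: done
  S: {a,b}  A: {a,b}  B: {a,b}

FIRST(A) = ["a", "b"]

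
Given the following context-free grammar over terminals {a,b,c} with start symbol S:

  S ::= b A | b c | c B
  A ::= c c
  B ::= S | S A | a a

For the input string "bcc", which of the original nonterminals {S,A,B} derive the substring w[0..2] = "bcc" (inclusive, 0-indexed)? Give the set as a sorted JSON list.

CNF form of G:
  S -> T0 B | T2 A | T2 T0
  A -> T0 T0
  B -> S A | T0 B | T1 T1 | T2 A | T2 T0
  T0 -> c
  T1 -> a
  T2 -> b

CYK table (by increasing span), restricted to cells inside w[0..2]:
  [0..0]={T2}  "b"  orig:{}
  [1..1]={T0}  "c"  orig:{}
  [2..2]={T0}  "c"  orig:{}
  [0..1]={B,S}  "bc"
  [1..2]={A}  "cc"
  [0..2]={B,S}  "bcc"

Original NTs in T[0,2] deriving "bcc": ["B", "S"]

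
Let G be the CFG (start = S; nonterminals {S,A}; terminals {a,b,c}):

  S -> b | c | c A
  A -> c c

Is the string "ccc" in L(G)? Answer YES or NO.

Convert to CNF:
  S -> T0 A | b | c
  A -> T0 T0
  T0 -> c

Fill CYK table bottom-up:
  cell(0,0) c: {S,T0}  orig:{S}
  cell(1,1) c: {S,T0}  orig:{S}
  cell(2,2) c: {S,T0}  orig:{S}
  cell(0,1) cc: {A}
  cell(1,2) cc: {A}
  cell(0,2) ccc: {S}

S ∈ T[0,2] ⇒ YES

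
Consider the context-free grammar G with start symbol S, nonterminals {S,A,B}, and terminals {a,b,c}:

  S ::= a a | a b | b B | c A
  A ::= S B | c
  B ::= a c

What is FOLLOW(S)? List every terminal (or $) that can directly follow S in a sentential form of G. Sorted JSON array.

FIRST iteration:
pass 1:
  A via A→c: +{c}
  B via B→a c: +{a}
  S via S→a a: +{a}
  S via S→b B: +{b}
  S via S→c A: +{c}
  FIRST[S]={a,b,c}  FIRST[A]={c}  FIRST[B]={a}
pass 2:
  A via A→S B: +{a,b}
  FIRST[S]={a,b,c}  FIRST[A]={a,b,c}  FIRST[B]={a}
pass 3: (stable)
  FIRST[S]={a,b,c}  FIRST[A]={a,b,c}  FIRST[B]={a}

FOLLOW sets:
FOLLOW(S) := {$}
iter 1:
  A→S B: FOLLOW(S) ⊇ FIRST(B) = {a}; new: +{a}
  S→b B: FOLLOW(B) ⊇ FOLLOW(S) ⊇ {$,a}; new: +{$,a}
  S→c A: FOLLOW(A) ⊇ FOLLOW(S) ⊇ {$,a}; new: +{$,a}
  FOLLOW[S]={$,a}  FOLLOW[A]={$,a}  FOLLOW[B]={$,a}
iter 2: done
  FOLLOW[S]={$,a}  FOLLOW[A]={$,a}  FOLLOW[B]={$,a}

FOLLOW(S) = ["$", "a"]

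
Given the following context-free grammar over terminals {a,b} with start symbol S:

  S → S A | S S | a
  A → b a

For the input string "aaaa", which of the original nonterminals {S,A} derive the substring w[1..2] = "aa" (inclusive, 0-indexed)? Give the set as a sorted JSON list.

CNF form of G:
  S -> S A | S S | a
  A -> T0 T1
  T0 -> b
  T1 -> a

Fill CYK table bottom-up — only the sub-triangle for w[1..2]:
  T[1,1] 'a' = {S,T1}  orig:{S}
  T[2,2] 'a' = {S,T1}  orig:{S}
  T[1,2] 'aa' = {S}

Original NTs in T[1,2] deriving "aa": ["S"]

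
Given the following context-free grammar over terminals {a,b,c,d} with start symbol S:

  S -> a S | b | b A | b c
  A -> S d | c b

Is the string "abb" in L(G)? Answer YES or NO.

CNF form of G:
  S -> T2 A | T2 T1 | T3 S | b
  A -> S T0 | T1 T2
  T0 -> d
  T1 -> c
  T2 -> b
  T3 -> a

CYK fill:
  cell(0,0) a: {T3}  orig:{}
  cell(1,1) b: {S,T2}  orig:{S}
  cell(2,2) b: {S,T2}  orig:{S}
  cell(0,1) ab: {S}
  cell(1,2) bb: ∅
  cell(0,2) abb: ∅

S ∉ T[0,2] ⇒ NO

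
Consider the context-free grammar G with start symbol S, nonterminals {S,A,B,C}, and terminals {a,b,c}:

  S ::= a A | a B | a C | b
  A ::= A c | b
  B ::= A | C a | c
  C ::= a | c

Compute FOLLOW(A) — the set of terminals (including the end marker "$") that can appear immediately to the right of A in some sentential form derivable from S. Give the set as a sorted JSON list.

FIRST iteration:
[1]
  A via A→b: +{b}
  B via B→A: +{b}
  B via B→c: +{c}
  C via C→a: +{a}
  C via C→c: +{c}
  S via S→a A: +{a}
  S via S→b: +{b}
  FIRST(S)={a,b}  FIRST(A)={b}  FIRST(B)={b,c}  FIRST(C)={a,c}
[2]
  B via B→C a: +{a}
  FIRST(S)={a,b}  FIRST(A)={b}  FIRST(B)={a,b,c}  FIRST(C)={a,c}
[3] (no change)
  FIRST(S)={a,b}  FIRST(A)={b}  FIRST(B)={a,b,c}  FIRST(C)={a,c}

FOLLOW sets:
FOLLOW(S) := {$}
round 1:
  A→A c: FOLLOW(A) ⊇ FIRST(c) = {c}; new: +{c}
  B→C a: FOLLOW(C) ⊇ FIRST(a) = {a}; new: +{a}
  S→a A: FOLLOW(A) ⊇ FOLLOW(S) ⊇ {$}; new: +{$}
  S→a B: FOLLOW(B) ⊇ FOLLOW(S) ⊇ {$}; new: +{$}
  S→a C: FOLLOW(C) ⊇ FOLLOW(S) ⊇ {$}; new: +{$}
  FOLLOW[S]={$}  FOLLOW[A]={$,c}  FOLLOW[B]={$}  FOLLOW[C]={$,a}
round 2: (no change)
  FOLLOW[S]={$}  FOLLOW[A]={$,c}  FOLLOW[B]={$}  FOLLOW[C]={$,a}

FOLLOW(A) = ["$", "c"]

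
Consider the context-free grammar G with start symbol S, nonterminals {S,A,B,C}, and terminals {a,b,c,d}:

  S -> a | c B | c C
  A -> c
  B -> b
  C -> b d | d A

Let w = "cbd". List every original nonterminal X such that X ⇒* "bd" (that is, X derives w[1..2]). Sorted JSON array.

CNF form of G:
  S -> T2 B | T2 C | a
  A -> c
  B -> b
  C -> T0 T1 | T1 A
  T0 -> b
  T1 -> d
  T2 -> c

Fill CYK table bottom-up, restricted to cells inside w[1..2]:
  [1..1]={B,T0}  "b"  orig:{B}
  [2..2]={T1}  "d"  orig:{}
  [1..2]={C}  "bd"

Original NTs in T[1,2] deriving "bd": ["C"]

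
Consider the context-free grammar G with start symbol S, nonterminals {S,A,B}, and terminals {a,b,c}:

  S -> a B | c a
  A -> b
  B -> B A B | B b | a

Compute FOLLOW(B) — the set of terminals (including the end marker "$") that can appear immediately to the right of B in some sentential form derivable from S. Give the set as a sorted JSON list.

Compute FIRST by fixpoint:
round 1:
  A via A→b: +{b}
  B via B→a: +{a}
  S via S→a B: +{a}
  S via S→c a: +{c}
  FIRST[S]={a,c}  FIRST[A]={b}  FIRST[B]={a}
round 2: (no change)
  FIRST[S]={a,c}  FIRST[A]={b}  FIRST[B]={a}

FOLLOW sets:
initialize: $ ∈ FOLLOW(S)
iter 1:
  B→B A B: FOLLOW(B) ⊇ FIRST(A) = {b}; new: +{b}
  B→B A B: FOLLOW(A) ⊇ FIRST(B) = {a}; new: +{a}
  S→a B: FOLLOW(B) ⊇ FOLLOW(S) ⊇ {$}; new: +{$}
  FOLLOW[S]={$}  FOLLOW[A]={a}  FOLLOW[B]={$,b}
iter 2: (stable)
  FOLLOW[S]={$}  FOLLOW[A]={a}  FOLLOW[B]={$,b}

FOLLOW(B) = ["$", "b"]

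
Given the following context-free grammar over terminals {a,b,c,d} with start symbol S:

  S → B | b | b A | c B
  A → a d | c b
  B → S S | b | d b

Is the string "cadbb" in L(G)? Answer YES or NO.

Convert to CNF:
  S -> S S | T1 T3 | T2 B | T3 A | b
  A -> T0 T1 | T2 T3
  B -> S S | T1 T3 | b
  T0 -> a
  T1 -> d
  T2 -> c
  T3 -> b

CYK table (by increasing span):
  [0..0]={T2}  "c"  orig:{}
  [1..1]={T0}  "a"  orig:{}
  [2..2]={T1}  "d"  orig:{}
  [3..3]={B,S,T3}  "b"  orig:{B,S}
  [4..4]={B,S,T3}  "b"  orig:{B,S}
  [0..1]=∅  "ca"
  [1..2]={A}  "ad"
  [2..3]={B,S}  "db"
  [3..4]={B,S}  "bb"
  [0..2]=∅  "cad"
  [1..3]=∅  "adb"
  [2..4]={B,S}  "dbb"
  [0..3]=∅  "cadb"
  [1..4]=∅  "adbb"
  [0..4]=∅  "cadbb"

S ∉ T[0,4] ⇒ NO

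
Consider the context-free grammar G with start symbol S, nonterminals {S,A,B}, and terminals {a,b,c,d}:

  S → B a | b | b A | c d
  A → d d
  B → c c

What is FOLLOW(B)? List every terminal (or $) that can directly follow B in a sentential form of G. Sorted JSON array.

FIRST iteration:
iter 1:
  A via A→d d: +{d}
  B via B→c c: +{c}
  S via S→B a: +{c}
  S via S→b: +{b}
  FIRST[S]={b,c}  FIRST[A]={d}  FIRST[B]={c}
iter 2: done
  FIRST[S]={b,c}  FIRST[A]={d}  FIRST[B]={c}

Compute FOLLOW by fixpoint:
seed FOLLOW(S) with $
pass 1:
  S→B a: FOLLOW(B) ⊇ FIRST(a) = {a}; new: +{a}
  S→b A: FOLLOW(A) ⊇ FOLLOW(S) ⊇ {$}; new: +{$}
  FOLLOW(S)={$}  FOLLOW(A)={$}  FOLLOW(B)={a}
pass 2: — fixpoint
  FOLLOW(S)={$}  FOLLOW(A)={$}  FOLLOW(B)={a}

FOLLOW(B) = ["a"]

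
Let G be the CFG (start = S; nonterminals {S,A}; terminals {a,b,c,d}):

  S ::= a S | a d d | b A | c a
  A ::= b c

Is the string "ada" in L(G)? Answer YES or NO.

CNF form of G:
  S -> T0 A | T1 T2 | T2 S | T2 X4
  A -> T0 T1
  T0 -> b
  T1 -> c
  T2 -> a
  T3 -> d
  X4 -> T3 T3

CYK fill:
  cell(0,0) a: {T2}  orig:{}
  cell(1,1) d: {T3}  orig:{}
  cell(2,2) a: {T2}  orig:{}
  cell(0,1) ad: ∅
  cell(1,2) da: ∅
  cell(0,2) ada: ∅

S ∉ T[0,2] ⇒ NO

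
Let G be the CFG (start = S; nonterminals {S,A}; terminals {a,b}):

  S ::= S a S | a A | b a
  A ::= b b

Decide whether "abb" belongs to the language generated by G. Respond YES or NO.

CNF form of G:
  S -> S X2 | T0 T1 | T1 A
  A -> T0 T0
  T0 -> b
  T1 -> a
  X2 -> T1 S

CYK fill:
  cell(0,0) a: {T1}  orig:{}
  cell(1,1) b: {T0}  orig:{}
  cell(2,2) b: {T0}  orig:{}
  cell(0,1) ab: ∅
  cell(1,2) bb: {A}
  cell(0,2) abb: {S}

S ∈ T[0,2] ⇒ YES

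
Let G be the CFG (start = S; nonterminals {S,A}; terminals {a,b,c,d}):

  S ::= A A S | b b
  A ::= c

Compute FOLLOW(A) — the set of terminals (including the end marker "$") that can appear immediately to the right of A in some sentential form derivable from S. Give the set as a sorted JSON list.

FIRST iteration:
iter 1:
  A via A→c: +{c}
  S via S→A A S: +{c}
  S via S→b b: +{b}
  FIRST[S]={b,c}  FIRST[A]={c}
iter 2: — fixpoint
  FIRST[S]={b,c}  FIRST[A]={c}

FOLLOW sets:
initialize: $ ∈ FOLLOW(S)
pass 1:
  S→A A S: FOLLOW(A) ⊇ FIRST(A) = {c}; new: +{c}
  S→A A S: FOLLOW(A) ⊇ FIRST(S) = {b,c}; new: +{b}
  FOLLOW(S)={$}  FOLLOW(A)={b,c}
pass 2: (no change)
  FOLLOW(S)={$}  FOLLOW(A)={b,c}

FOLLOW(A) = ["b", "c"]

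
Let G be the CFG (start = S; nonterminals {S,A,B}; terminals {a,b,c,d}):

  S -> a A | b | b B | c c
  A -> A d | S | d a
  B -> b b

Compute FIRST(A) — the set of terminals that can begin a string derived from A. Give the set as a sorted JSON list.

FIRST sets, iterate to fixpoint:
pass 1:
  A via A→d a: +{d}
  B via B→b b: +{b}
  S via S→a A: +{a}
  S via S→b: +{b}
  S via S→c c: +{c}
  S: {a,b,c}  A: {d}  B: {b}
pass 2:
  A via A→S: +{a,b,c}
  S: {a,b,c}  A: {a,b,c,d}  B: {b}
pass 3: (stable)
  S: {a,b,c}  A: {a,b,c,d}  B: {b}

FIRST(A) = ["a", "b", "c", "d"]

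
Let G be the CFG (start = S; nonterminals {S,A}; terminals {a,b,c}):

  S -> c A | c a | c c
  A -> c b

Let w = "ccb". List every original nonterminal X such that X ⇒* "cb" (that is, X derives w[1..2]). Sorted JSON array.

CNF form of G:
  S -> T0 A | T0 T0 | T0 T2
  A -> T0 T1
  T0 -> c
  T1 -> b
  T2 -> a

Fill CYK table bottom-up, restricted to cells inside w[1..2]:
  T[1,1] 'c' = {T0}  orig:{}
  T[2,2] 'b' = {T1}  orig:{}
  T[1,2] 'cb' = {A}

Original NTs in T[1,2] deriving "cb": ["A"]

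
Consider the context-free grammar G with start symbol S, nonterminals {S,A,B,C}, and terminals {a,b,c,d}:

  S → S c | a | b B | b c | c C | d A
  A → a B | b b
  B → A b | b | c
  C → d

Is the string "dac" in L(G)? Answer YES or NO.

CNF form of G:
  S -> S T2 | T1 B | T1 T2 | T2 C | T3 A | a
  A -> T0 B | T1 T1
  B -> A T1 | b | c
  C -> d
  T0 -> a
  T1 -> b
  T2 -> c
  T3 -> d

CYK fill:
  T[0,0] 'd' = {C,T3}  orig:{C}
  T[1,1] 'a' = {S,T0}  orig:{S}
  T[2,2] 'c' = {B,T2}  orig:{B}
  T[0,1] 'da' = ∅
  T[1,2] 'ac' = {A,S}
  T[0,2] 'dac' = {S}

S ∈ T[0,2] ⇒ YES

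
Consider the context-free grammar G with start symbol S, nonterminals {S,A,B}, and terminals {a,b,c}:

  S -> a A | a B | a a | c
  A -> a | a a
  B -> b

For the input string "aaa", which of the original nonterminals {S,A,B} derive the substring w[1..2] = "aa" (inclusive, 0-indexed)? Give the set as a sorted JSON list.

CNF form of G:
  S -> T0 A | T0 B | T0 T0 | c
  A -> T0 T0 | a
  B -> b
  T0 -> a

Fill CYK table bottom-up, restricted to cells inside w[1..2]:
  T[1,1] 'a' = {A,T0}  orig:{A}
  T[2,2] 'a' = {A,T0}  orig:{A}
  T[1,2] 'aa' = {A,S}

Original NTs in T[1,2] deriving "aa": ["A", "S"]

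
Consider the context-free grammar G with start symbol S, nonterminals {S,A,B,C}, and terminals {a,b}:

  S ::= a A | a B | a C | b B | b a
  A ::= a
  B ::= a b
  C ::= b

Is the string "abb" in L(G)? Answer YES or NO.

CNF form of G:
  S -> T0 A | T0 B | T0 C | T1 B | T1 T0
  A -> a
  B -> T0 T1
  C -> b
  T0 -> a
  T1 -> b

CYK table (by increasing span):
  cell(0,0) a: {A,T0}  orig:{A}
  cell(1,1) b: {C,T1}  orig:{C}
  cell(2,2) b: {C,T1}  orig:{C}
  cell(0,1) ab: {B,S}
  cell(1,2) bb: ∅
  cell(0,2) abb: ∅

S ∉ T[0,2] ⇒ NO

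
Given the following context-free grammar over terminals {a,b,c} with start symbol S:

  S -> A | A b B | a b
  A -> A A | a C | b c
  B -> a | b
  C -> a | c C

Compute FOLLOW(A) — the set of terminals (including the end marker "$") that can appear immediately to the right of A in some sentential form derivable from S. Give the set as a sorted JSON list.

Compute FIRST by fixpoint:
iter 1:
  A via A→a C: +{a}
  A via A→b c: +{b}
  B via B→a: +{a}
  B via B→b: +{b}
  C via C→a: +{a}
  C via C→c C: +{c}
  S via S→A: +{a,b}
  FIRST[S]={a,b}  FIRST[A]={a,b}  FIRST[B]={a,b}  FIRST[C]={a,c}
iter 2: — fixpoint
  FIRST[S]={a,b}  FIRST[A]={a,b}  FIRST[B]={a,b}  FIRST[C]={a,c}

FOLLOW sets:
initialize: $ ∈ FOLLOW(S)
pass 1:
  A→A A: FOLLOW(A) ⊇ FIRST(A) = {a,b}; new: +{a,b}
  A→a C: FOLLOW(C) ⊇ FOLLOW(A) ⊇ {a,b}; new: +{a,b}
  S→A: FOLLOW(A) ⊇ FOLLOW(S) ⊇ {$}; new: +{$}
  S→A b B: FOLLOW(B) ⊇ FOLLOW(S) ⊇ {$}; new: +{$}
  FOLLOW[S]={$}  FOLLOW[A]={$,a,b}  FOLLOW[B]={$}  FOLLOW[C]={a,b}
pass 2:
  A→a C: FOLLOW(C) ⊇ FOLLOW(A) ⊇ {$,a,b}; new: +{$}
  FOLLOW[S]={$}  FOLLOW[A]={$,a,b}  FOLLOW[B]={$}  FOLLOW[C]={$,a,b}
pass 3: — fixpoint
  FOLLOW[S]={$}  FOLLOW[A]={$,a,b}  FOLLOW[B]={$}  FOLLOW[C]={$,a,b}

FOLLOW(A) = ["$", "a", "b"]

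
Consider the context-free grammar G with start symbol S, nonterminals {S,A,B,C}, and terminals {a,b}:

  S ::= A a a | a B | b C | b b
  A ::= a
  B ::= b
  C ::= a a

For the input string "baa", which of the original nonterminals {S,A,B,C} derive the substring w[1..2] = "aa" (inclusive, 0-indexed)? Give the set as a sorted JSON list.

Convert to CNF:
  S -> A X2 | T0 B | T1 C | T1 T1
  A -> a
  B -> b
  C -> T0 T0
  T0 -> a
  T1 -> b
  X2 -> T0 T0

Fill CYK table bottom-up — only the sub-triangle for w[1..2]:
  cell(1,1) a: {A,T0}  orig:{A}
  cell(2,2) a: {A,T0}  orig:{A}
  cell(1,2) aa: {C,X2}  orig:{C}

Original NTs in T[1,2] deriving "aa": ["C"]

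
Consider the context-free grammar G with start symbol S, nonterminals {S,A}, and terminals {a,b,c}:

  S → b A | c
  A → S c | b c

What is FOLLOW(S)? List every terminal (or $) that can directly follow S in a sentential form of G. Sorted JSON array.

Compute FIRST by fixpoint:
iter 1:
  A via A→b c: +{b}
  S via S→b A: +{b}
  S via S→c: +{c}
  FIRST[S]={b,c}  FIRST[A]={b}
iter 2:
  A via A→S c: +{c}
  FIRST[S]={b,c}  FIRST[A]={b,c}
iter 3: done
  FIRST[S]={b,c}  FIRST[A]={b,c}

Compute FOLLOW by fixpoint:
initialize: $ ∈ FOLLOW(S)
iter 1:
  A→S c: FOLLOW(S) ⊇ FIRST(c) = {c}; new: +{c}
  S→b A: FOLLOW(A) ⊇ FOLLOW(S) ⊇ {$,c}; new: +{$,c}
  S: {$,c}  A: {$,c}
iter 2: done
  S: {$,c}  A: {$,c}

FOLLOW(S) = ["$", "c"]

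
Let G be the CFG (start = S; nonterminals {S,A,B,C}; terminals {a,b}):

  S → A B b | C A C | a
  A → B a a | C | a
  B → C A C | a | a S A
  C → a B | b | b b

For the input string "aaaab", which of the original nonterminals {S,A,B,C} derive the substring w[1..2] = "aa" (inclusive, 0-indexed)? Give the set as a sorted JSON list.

Convert to CNF:
  S -> A X5 | C X6 | a
  A -> B X2 | T0 B | T1 T1 | a | b
  B -> C X3 | T0 X4 | a
  C -> T0 B | T1 T1 | b
  T0 -> a
  T1 -> b
  X2 -> T0 T0
  X3 -> A C
  X4 -> S A
  X5 -> B T1
  X6 -> A C

Fill CYK table bottom-up — only the sub-triangle for w[1..2]:
  cell(1,1) a: {A,B,S,T0}  orig:{A,B,S}
  cell(2,2) a: {A,B,S,T0}  orig:{A,B,S}
  cell(1,2) aa: {A,C,X2,X4}  orig:{A,C}

Original NTs in T[1,2] deriving "aa": ["A", "C"]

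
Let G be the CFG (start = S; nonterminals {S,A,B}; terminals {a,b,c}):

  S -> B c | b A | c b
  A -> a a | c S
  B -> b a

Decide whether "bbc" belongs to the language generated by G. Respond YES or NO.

CNF form of G:
  S -> B T1 | T1 T2 | T2 A
  A -> T0 T0 | T1 S
  B -> T2 T0
  T0 -> a
  T1 -> c
  T2 -> b

CYK table (by increasing span):
  [0..0]={T2}  "b"  orig:{}
  [1..1]={T2}  "b"  orig:{}
  [2..2]={T1}  "c"  orig:{}
  [0..1]=∅  "bb"
  [1..2]=∅  "bc"
  [0..2]=∅  "bbc"

S ∉ T[0,2] ⇒ NO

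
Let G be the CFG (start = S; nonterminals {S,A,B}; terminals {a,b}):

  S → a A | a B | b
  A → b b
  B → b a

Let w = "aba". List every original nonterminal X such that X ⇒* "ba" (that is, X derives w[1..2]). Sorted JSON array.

CNF form of G:
  S -> T1 A | T1 B | b
  A -> T0 T0
  B -> T0 T1
  T0 -> b
  T1 -> a

CYK table (by increasing span), restricted to cells inside w[1..2]:
  cell(1,1) b: {S,T0}  orig:{S}
  cell(2,2) a: {T1}  orig:{}
  cell(1,2) ba: {B}

Original NTs in T[1,2] deriving "ba": ["B"]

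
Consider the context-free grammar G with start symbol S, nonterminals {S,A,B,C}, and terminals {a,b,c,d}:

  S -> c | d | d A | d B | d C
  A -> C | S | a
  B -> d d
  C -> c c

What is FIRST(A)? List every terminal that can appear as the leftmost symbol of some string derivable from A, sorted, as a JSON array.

Compute FIRST by fixpoint:
round 1:
  A via A→a: +{a}
  B via B→d d: +{d}
  C via C→c c: +{c}
  S via S→c: +{c}
  S via S→d: +{d}
  S: {c,d}  A: {a}  B: {d}  C: {c}
round 2:
  A via A→C: +{c}
  A via A→S: +{d}
  S: {c,d}  A: {a,c,d}  B: {d}  C: {c}
round 3: (stable)
  S: {c,d}  A: {a,c,d}  B: {d}  C: {c}

FIRST(A) = ["a", "c", "d"]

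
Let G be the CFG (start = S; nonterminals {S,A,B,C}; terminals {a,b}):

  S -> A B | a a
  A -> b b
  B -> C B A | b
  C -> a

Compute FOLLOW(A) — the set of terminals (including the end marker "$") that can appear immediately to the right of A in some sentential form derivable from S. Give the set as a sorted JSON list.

FIRST iteration:
[1]
  A via A→b b: +{b}
  B via B→b: +{b}
  C via C→a: +{a}
  S via S→A B: +{b}
  S via S→a a: +{a}
  FIRST[S]={a,b}  FIRST[A]={b}  FIRST[B]={b}  FIRST[C]={a}
[2]
  B via B→C B A: +{a}
  FIRST[S]={a,b}  FIRST[A]={b}  FIRST[B]={a,b}  FIRST[C]={a}
[3] — fixpoint
  FIRST[S]={a,b}  FIRST[A]={b}  FIRST[B]={a,b}  FIRST[C]={a}

FOLLOW sets:
initialize: $ ∈ FOLLOW(S)
round 1:
  B→C B A: FOLLOW(C) ⊇ FIRST(B) = {a,b}; new: +{a,b}
  B→C B A: FOLLOW(B) ⊇ FIRST(A) = {b}; new: +{b}
  B→C B A: FOLLOW(A) ⊇ FOLLOW(B) ⊇ {b}; new: +{b}
  S→A B: FOLLOW(A) ⊇ FIRST(B) = {a,b}; new: +{a}
  S→A B: FOLLOW(B) ⊇ FOLLOW(S) ⊇ {$}; new: +{$}
  FOLLOW[S]={$}  FOLLOW[A]={a,b}  FOLLOW[B]={$,b}  FOLLOW[C]={a,b}
round 2:
  B→C B A: FOLLOW(A) ⊇ FOLLOW(B) ⊇ {$,b}; new: +{$}
  FOLLOW[S]={$}  FOLLOW[A]={$,a,b}  FOLLOW[B]={$,b}  FOLLOW[C]={a,b}
round 3: done
  FOLLOW[S]={$}  FOLLOW[A]={$,a,b}  FOLLOW[B]={$,b}  FOLLOW[C]={a,b}

FOLLOW(A) = ["$", "a", "b"]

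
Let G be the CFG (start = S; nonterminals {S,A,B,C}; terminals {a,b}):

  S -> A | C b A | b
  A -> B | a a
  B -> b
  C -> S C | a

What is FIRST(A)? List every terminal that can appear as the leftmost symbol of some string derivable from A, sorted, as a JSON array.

Compute FIRST by fixpoint:
round 1:
  A via A→a a: +{a}
  B via B→b: +{b}
  C via C→a: +{a}
  S via S→A: +{a}
  S via S→b: +{b}
  FIRST[S]={a,b}  FIRST[A]={a}  FIRST[B]={b}  FIRST[C]={a}
round 2:
  A via A→B: +{b}
  C via C→S C: +{b}
  FIRST[S]={a,b}  FIRST[A]={a,b}  FIRST[B]={b}  FIRST[C]={a,b}
round 3: done
  FIRST[S]={a,b}  FIRST[A]={a,b}  FIRST[B]={b}  FIRST[C]={a,b}

FIRST(A) = ["a", "b"]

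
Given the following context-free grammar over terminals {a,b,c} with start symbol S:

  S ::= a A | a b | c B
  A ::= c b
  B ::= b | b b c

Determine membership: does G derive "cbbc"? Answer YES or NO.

CNF form of G:
  S -> T0 B | T2 A | T2 T1
  A -> T0 T1
  B -> T1 X3 | b
  T0 -> c
  T1 -> b
  T2 -> a
  X3 -> T1 T0

CYK fill:
  cell(0,0) c: {T0}  orig:{}
  cell(1,1) b: {B,T1}  orig:{B}
  cell(2,2) b: {B,T1}  orig:{B}
  cell(3,3) c: {T0}  orig:{}
  cell(0,1) cb: {A,S}
  cell(1,2) bb: ∅
  cell(2,3) bc: {X3}  orig:{}
  cell(0,2) cbb: ∅
  cell(1,3) bbc: {B}
  cell(0,3) cbbc: {S}

S ∈ T[0,3] ⇒ YES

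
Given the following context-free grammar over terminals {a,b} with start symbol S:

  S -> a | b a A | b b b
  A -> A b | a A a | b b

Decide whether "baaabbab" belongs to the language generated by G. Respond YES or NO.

Convert to CNF:
  S -> T0 X3 | T0 X4 | a
  A -> A T0 | T0 T0 | T1 X2
  T0 -> b
  T1 -> a
  X2 -> A T1
  X3 -> T1 A
  X4 -> T0 T0

Fill CYK table bottom-up:
  [0..0]={T0}  "b"  orig:{}
  [1..1]={S,T1}  "a"  orig:{S}
  [2..2]={S,T1}  "a"  orig:{S}
  [3..3]={S,T1}  "a"  orig:{S}
  [4..4]={T0}  "b"  orig:{}
  [5..5]={T0}  "b"  orig:{}
  [6..6]={S,T1}  "a"  orig:{S}
  [7..7]={T0}  "b"  orig:{}
  [0..1]=∅  "ba"
  [1..2]=∅  "aa"
  [2..3]=∅  "aa"
  [3..4]=∅  "ab"
  [4..5]={A,X4}  "bb"  orig:{A}
  [5..6]=∅  "ba"
  [6..7]=∅  "ab"
  [0..2]=∅  "baa"
  [1..3]=∅  "aaa"
  [2..4]=∅  "aab"
  [3..5]={X3}  "abb"  orig:{}
  [4..6]={X2}  "bba"  orig:{}
  [5..7]=∅  "bab"
  [0..3]=∅  "baaa"
  [1..4]=∅  "aaab"
  [2..5]=∅  "aabb"
  [3..6]={A}  "abba"
  [4..7]=∅  "bbab"
  [0..4]=∅  "baaab"
  [1..5]=∅  "aaabb"
  [2..6]={X3}  "aabba"  orig:{}
  [3..7]={A}  "abbab"
  [0..5]=∅  "baaabb"
  [1..6]=∅  "aaabba"
  [2..7]={X3}  "aabbab"  orig:{}
  [0..6]=∅  "baaabba"
  [1..7]=∅  "aaabbab"
  [0..7]=∅  "baaabbab"

S ∉ T[0,7] ⇒ NO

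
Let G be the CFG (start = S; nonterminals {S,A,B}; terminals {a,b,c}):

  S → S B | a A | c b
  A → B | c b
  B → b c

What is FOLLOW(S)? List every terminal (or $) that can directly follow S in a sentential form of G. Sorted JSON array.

FIRST sets, iterate to fixpoint:
round 1:
  A via A→c b: +{c}
  B via B→b c: +{b}
  S via S→a A: +{a}
  S via S→c b: +{c}
  FIRST[S]={a,c}  FIRST[A]={c}  FIRST[B]={b}
round 2:
  A via A→B: +{b}
  FIRST[S]={a,c}  FIRST[A]={b,c}  FIRST[B]={b}
round 3: (no change)
  FIRST[S]={a,c}  FIRST[A]={b,c}  FIRST[B]={b}

Compute FOLLOW by fixpoint:
initialize: $ ∈ FOLLOW(S)
iter 1:
  S→S B: FOLLOW(S) ⊇ FIRST(B) = {b}; new: +{b}
  S→S B: FOLLOW(B) ⊇ FOLLOW(S) ⊇ {$,b}; new: +{$,b}
  S→a A: FOLLOW(A) ⊇ FOLLOW(S) ⊇ {$,b}; new: +{$,b}
  FOLLOW(S)={$,b}  FOLLOW(A)={$,b}  FOLLOW(B)={$,b}
iter 2: — fixpoint
  FOLLOW(S)={$,b}  FOLLOW(A)={$,b}  FOLLOW(B)={$,b}

FOLLOW(S) = ["$", "b"]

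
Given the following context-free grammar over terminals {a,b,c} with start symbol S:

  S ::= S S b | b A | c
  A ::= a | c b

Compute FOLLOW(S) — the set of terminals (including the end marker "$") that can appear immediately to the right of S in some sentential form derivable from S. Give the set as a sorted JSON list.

FIRST sets, iterate to fixpoint:
iter 1:
  A via A→a: +{a}
  A via A→c b: +{c}
  S via S→b A: +{b}
  S via S→c: +{c}
  S: {b,c}  A: {a,c}
iter 2: — fixpoint
  S: {b,c}  A: {a,c}

Compute FOLLOW by fixpoint:
initialize: $ ∈ FOLLOW(S)
[1]
  S→S S b: FOLLOW(S) ⊇ FIRST(S) = {b,c}; new: +{b,c}
  S→b A: FOLLOW(A) ⊇ FOLLOW(S) ⊇ {$,b,c}; new: +{$,b,c}
  FOLLOW(S)={$,b,c}  FOLLOW(A)={$,b,c}
[2] (stable)
  FOLLOW(S)={$,b,c}  FOLLOW(A)={$,b,c}

FOLLOW(S) = ["$", "b", "c"]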